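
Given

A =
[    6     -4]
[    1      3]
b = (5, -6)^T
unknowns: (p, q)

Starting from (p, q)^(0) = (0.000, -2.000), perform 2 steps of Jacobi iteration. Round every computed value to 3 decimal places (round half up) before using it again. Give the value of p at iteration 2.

-0.500

Iteration 1:
  p = (5 - (-4)·-2.000) / (6) = -0.500
  q = (-6 - (1)·0.000) / (3) = -2.000
Iteration 2:
  p = (5 - (-4)·-2.000) / (6) = -0.500
  q = (-6 - (1)·-0.500) / (3) = -1.833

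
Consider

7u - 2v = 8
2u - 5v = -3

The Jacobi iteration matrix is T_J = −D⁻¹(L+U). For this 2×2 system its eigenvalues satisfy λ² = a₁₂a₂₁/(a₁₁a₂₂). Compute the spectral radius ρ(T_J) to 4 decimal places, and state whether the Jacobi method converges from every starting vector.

0.3381

a₁₂a₂₁/(a₁₁a₂₂) = (-2)·(2) / ((7)·(-5)) = 0.114286
ρ = √|0.114286| = √0.114286 = 0.3381
ρ < 1, so Jacobi converges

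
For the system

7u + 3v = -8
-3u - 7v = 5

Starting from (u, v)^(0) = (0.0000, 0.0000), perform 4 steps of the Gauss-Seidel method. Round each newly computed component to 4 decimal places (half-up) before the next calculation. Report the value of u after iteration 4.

Iteration 1:
  u = (-8 - (3)·0.0000) / (7) = -1.1429
  v = (5 - (-3)·-1.1429) / (-7) = -0.2245
Iteration 2:
  u = (-8 - (3)·-0.2245) / (7) = -1.0466
  v = (5 - (-3)·-1.0466) / (-7) = -0.2657
Iteration 3:
  u = (-8 - (3)·-0.2657) / (7) = -1.0290
  v = (5 - (-3)·-1.0290) / (-7) = -0.2733
Iteration 4:
  u = (-8 - (3)·-0.2733) / (7) = -1.0257
  v = (5 - (-3)·-1.0257) / (-7) = -0.2747

-1.0257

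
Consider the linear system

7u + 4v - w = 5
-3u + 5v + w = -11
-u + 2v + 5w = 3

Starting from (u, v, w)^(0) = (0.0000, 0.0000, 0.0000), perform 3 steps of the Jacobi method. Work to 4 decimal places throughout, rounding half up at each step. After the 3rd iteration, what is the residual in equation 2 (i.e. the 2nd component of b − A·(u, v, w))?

-0.2358

Iteration 1:
  u = (5 - (4)·0.0000 - (-1)·0.0000) / (7) = 0.7143
  v = (-11 - (-3)·0.0000 - (1)·0.0000) / (5) = -2.2000
  w = (3 - (-1)·0.0000 - (2)·0.0000) / (5) = 0.6000
Iteration 2:
  u = (5 - (4)·-2.2000 - (-1)·0.6000) / (7) = 2.0571
  v = (-11 - (-3)·0.7143 - (1)·0.6000) / (5) = -1.8914
  w = (3 - (-1)·0.7143 - (2)·-2.2000) / (5) = 1.6229
Iteration 3:
  u = (5 - (4)·-1.8914 - (-1)·1.6229) / (7) = 2.0269
  v = (-11 - (-3)·2.0571 - (1)·1.6229) / (5) = -1.2903
  w = (3 - (-1)·2.0571 - (2)·-1.8914) / (5) = 1.7680
Residual b − A·x = (-2.2591, -0.2358, -1.2325)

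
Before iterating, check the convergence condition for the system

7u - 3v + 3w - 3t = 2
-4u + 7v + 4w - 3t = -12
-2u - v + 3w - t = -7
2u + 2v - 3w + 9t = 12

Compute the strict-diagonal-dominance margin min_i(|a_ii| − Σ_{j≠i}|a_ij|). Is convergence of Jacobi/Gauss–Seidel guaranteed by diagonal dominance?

-4

row 1: |7| − (3+3+3) = -2
row 2: |7| − (4+4+3) = -4
row 3: |3| − (2+1+1) = -1
row 4: |9| − (2+2+3) = 2
minimum over rows = -4 → not strictly diagonally dominant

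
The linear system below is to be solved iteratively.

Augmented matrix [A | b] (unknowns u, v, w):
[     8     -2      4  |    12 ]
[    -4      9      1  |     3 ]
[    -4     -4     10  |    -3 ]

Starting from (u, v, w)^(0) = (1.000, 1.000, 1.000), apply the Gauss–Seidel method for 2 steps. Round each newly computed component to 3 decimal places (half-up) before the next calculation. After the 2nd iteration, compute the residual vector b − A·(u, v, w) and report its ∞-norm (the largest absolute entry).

Iteration 1:
  u = (12 - (-2)·1.000 - (4)·1.000) / (8) = 1.250
  v = (3 - (-4)·1.250 - (1)·1.000) / (9) = 0.778
  w = (-3 - (-4)·1.250 - (-4)·0.778) / (10) = 0.511
Iteration 2:
  u = (12 - (-2)·0.778 - (4)·0.511) / (8) = 1.439
  v = (3 - (-4)·1.439 - (1)·0.511) / (9) = 0.916
  w = (-3 - (-4)·1.439 - (-4)·0.916) / (10) = 0.642
Residual b − A·x = (-0.248, -0.130, 0.000); ∞-norm = 0.248

0.248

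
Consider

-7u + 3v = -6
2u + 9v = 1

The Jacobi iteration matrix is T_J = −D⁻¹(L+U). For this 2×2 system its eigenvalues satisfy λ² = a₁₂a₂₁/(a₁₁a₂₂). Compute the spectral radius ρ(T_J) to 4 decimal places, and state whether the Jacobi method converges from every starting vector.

0.3086

a₁₂a₂₁/(a₁₁a₂₂) = (3)·(2) / ((-7)·(9)) = -0.095238
ρ = √|-0.095238| = √0.095238 = 0.3086
ρ < 1, so Jacobi converges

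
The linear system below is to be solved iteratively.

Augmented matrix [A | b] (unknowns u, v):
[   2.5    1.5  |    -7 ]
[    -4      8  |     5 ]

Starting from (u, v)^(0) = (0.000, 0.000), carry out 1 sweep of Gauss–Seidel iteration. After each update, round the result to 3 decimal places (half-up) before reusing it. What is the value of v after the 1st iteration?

-0.775

Iteration 1:
  u = (-7 - (1.5)·0.000) / (2.5) = -2.800
  v = (5 - (-4)·-2.800) / (8) = -0.775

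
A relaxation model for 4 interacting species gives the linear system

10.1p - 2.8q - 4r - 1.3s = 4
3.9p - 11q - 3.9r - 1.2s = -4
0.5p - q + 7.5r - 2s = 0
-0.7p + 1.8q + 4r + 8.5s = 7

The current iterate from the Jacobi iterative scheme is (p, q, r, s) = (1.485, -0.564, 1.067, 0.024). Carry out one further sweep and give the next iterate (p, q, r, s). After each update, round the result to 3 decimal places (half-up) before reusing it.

(0.665, 0.509, -0.168, 0.563)

One sweep:
  p = (4 - (-2.8)·-0.564 - (-4)·1.067 - (-1.3)·0.024) / (10.1) = 0.665
  q = (-4 - (3.9)·1.485 - (-3.9)·1.067 - (-1.2)·0.024) / (-11) = 0.509
  r = (0 - (0.5)·1.485 - (-1)·-0.564 - (-2)·0.024) / (7.5) = -0.168
  s = (7 - (-0.7)·1.485 - (1.8)·-0.564 - (4)·1.067) / (8.5) = 0.563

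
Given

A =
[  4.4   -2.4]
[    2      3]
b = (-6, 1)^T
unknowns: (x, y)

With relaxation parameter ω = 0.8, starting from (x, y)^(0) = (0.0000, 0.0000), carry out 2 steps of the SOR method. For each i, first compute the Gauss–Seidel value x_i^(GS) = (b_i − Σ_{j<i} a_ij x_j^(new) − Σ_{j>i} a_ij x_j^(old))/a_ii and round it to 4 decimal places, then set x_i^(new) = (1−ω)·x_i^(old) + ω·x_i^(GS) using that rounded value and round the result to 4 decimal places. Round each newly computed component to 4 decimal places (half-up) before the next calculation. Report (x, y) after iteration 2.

Iteration 1:
  x: GS value = (-6 - (-2.4)·0.0000) / (4.4) = -1.3636;  x ← (1−ω)·0.0000 + ω·-1.3636 = -1.0909
  y: GS value = (1 - (2)·-1.0909) / (3) = 1.0606;  y ← (1−ω)·0.0000 + ω·1.0606 = 0.8485
Iteration 2:
  x: GS value = (-6 - (-2.4)·0.8485) / (4.4) = -0.9008;  x ← (1−ω)·-1.0909 + ω·-0.9008 = -0.9388
  y: GS value = (1 - (2)·-0.9388) / (3) = 0.9592;  y ← (1−ω)·0.8485 + ω·0.9592 = 0.9371

(-0.9388, 0.9371)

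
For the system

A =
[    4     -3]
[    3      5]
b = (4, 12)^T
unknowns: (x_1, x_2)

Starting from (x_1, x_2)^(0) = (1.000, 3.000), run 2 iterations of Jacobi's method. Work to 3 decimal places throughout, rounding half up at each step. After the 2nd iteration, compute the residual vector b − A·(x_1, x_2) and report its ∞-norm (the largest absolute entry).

4.050

Iteration 1:
  x_1 = (4 - (-3)·3.000) / (4) = 3.250
  x_2 = (12 - (3)·1.000) / (5) = 1.800
Iteration 2:
  x_1 = (4 - (-3)·1.800) / (4) = 2.350
  x_2 = (12 - (3)·3.250) / (5) = 0.450
Residual b − A·x = (-4.050, 2.700); ∞-norm = 4.050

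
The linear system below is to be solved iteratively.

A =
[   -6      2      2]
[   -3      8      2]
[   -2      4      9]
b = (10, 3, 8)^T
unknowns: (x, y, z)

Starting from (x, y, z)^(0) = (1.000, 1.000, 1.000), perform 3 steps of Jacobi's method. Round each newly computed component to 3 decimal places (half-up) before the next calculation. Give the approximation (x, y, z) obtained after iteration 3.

Iteration 1:
  x = (10 - (2)·1.000 - (2)·1.000) / (-6) = -1.000
  y = (3 - (-3)·1.000 - (2)·1.000) / (8) = 0.500
  z = (8 - (-2)·1.000 - (4)·1.000) / (9) = 0.667
Iteration 2:
  x = (10 - (2)·0.500 - (2)·0.667) / (-6) = -1.278
  y = (3 - (-3)·-1.000 - (2)·0.667) / (8) = -0.167
  z = (8 - (-2)·-1.000 - (4)·0.500) / (9) = 0.444
Iteration 3:
  x = (10 - (2)·-0.167 - (2)·0.444) / (-6) = -1.574
  y = (3 - (-3)·-1.278 - (2)·0.444) / (8) = -0.215
  z = (8 - (-2)·-1.278 - (4)·-0.167) / (9) = 0.679

(-1.574, -0.215, 0.679)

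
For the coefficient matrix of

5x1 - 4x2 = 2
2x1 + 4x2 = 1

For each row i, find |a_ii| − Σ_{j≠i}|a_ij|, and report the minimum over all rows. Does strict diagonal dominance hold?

1

row 1: |5| − (4) = 1
row 2: |4| − (2) = 2
minimum over rows = 1 → strictly diagonally dominant (convergence guaranteed)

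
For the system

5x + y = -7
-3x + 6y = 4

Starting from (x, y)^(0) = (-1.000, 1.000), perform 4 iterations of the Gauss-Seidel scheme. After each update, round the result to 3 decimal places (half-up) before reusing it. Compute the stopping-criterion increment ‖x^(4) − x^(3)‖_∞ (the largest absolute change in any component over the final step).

0.002

Iteration 1:
  x = (-7 - (1)·1.000) / (5) = -1.600
  y = (4 - (-3)·-1.600) / (6) = -0.133
Iteration 2:
  x = (-7 - (1)·-0.133) / (5) = -1.373
  y = (4 - (-3)·-1.373) / (6) = -0.020
Iteration 3:
  x = (-7 - (1)·-0.020) / (5) = -1.396
  y = (4 - (-3)·-1.396) / (6) = -0.031
Iteration 4:
  x = (-7 - (1)·-0.031) / (5) = -1.394
  y = (4 - (-3)·-1.394) / (6) = -0.030
Change: (0.002, 0.001) → max |·| = 0.002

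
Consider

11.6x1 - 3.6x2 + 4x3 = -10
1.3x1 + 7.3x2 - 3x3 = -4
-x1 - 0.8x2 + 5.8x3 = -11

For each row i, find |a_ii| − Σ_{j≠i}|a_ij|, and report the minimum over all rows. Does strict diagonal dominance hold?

3

row 1: |11.6| − (3.6+4) = 4
row 2: |7.3| − (1.3+3) = 3
row 3: |5.8| − (1+0.8) = 4
minimum over rows = 3 → strictly diagonally dominant (convergence guaranteed)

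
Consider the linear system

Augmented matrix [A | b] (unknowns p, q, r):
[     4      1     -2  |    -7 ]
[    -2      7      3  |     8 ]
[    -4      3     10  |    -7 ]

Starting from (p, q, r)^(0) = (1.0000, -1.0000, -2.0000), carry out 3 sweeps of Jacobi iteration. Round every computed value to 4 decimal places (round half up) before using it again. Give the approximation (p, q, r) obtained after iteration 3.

Iteration 1:
  p = (-7 - (1)·-1.0000 - (-2)·-2.0000) / (4) = -2.5000
  q = (8 - (-2)·1.0000 - (3)·-2.0000) / (7) = 2.2857
  r = (-7 - (-4)·1.0000 - (3)·-1.0000) / (10) = 0.0000
Iteration 2:
  p = (-7 - (1)·2.2857 - (-2)·0.0000) / (4) = -2.3214
  q = (8 - (-2)·-2.5000 - (3)·0.0000) / (7) = 0.4286
  r = (-7 - (-4)·-2.5000 - (3)·2.2857) / (10) = -2.3857
Iteration 3:
  p = (-7 - (1)·0.4286 - (-2)·-2.3857) / (4) = -3.0500
  q = (8 - (-2)·-2.3214 - (3)·-2.3857) / (7) = 1.5020
  r = (-7 - (-4)·-2.3214 - (3)·0.4286) / (10) = -1.7571

(-3.0500, 1.5020, -1.7571)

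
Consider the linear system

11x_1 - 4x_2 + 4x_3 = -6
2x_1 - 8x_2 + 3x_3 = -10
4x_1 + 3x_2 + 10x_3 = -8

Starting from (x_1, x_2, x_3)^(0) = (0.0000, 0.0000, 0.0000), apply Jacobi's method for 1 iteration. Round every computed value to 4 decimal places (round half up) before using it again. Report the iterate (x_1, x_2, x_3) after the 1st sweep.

(-0.5455, 1.2500, -0.8000)

Iteration 1:
  x_1 = (-6 - (-4)·0.0000 - (4)·0.0000) / (11) = -0.5455
  x_2 = (-10 - (2)·0.0000 - (3)·0.0000) / (-8) = 1.2500
  x_3 = (-8 - (4)·0.0000 - (3)·0.0000) / (10) = -0.8000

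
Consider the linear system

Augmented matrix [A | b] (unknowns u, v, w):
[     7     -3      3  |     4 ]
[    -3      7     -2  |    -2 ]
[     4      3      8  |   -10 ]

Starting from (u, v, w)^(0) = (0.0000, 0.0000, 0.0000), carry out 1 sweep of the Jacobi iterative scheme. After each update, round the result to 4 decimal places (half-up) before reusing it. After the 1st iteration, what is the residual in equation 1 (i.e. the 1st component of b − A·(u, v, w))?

Iteration 1:
  u = (4 - (-3)·0.0000 - (3)·0.0000) / (7) = 0.5714
  v = (-2 - (-3)·0.0000 - (-2)·0.0000) / (7) = -0.2857
  w = (-10 - (4)·0.0000 - (3)·0.0000) / (8) = -1.2500
Residual b − A·x = (2.8931, -0.7859, -1.4285)

2.8931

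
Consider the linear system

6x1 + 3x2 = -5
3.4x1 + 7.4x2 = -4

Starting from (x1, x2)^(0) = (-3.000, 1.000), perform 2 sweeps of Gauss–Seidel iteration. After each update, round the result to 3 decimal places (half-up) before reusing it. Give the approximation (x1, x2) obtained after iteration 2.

Iteration 1:
  x1 = (-5 - (3)·1.000) / (6) = -1.333
  x2 = (-4 - (3.4)·-1.333) / (7.4) = 0.072
Iteration 2:
  x1 = (-5 - (3)·0.072) / (6) = -0.869
  x2 = (-4 - (3.4)·-0.869) / (7.4) = -0.141

(-0.869, -0.141)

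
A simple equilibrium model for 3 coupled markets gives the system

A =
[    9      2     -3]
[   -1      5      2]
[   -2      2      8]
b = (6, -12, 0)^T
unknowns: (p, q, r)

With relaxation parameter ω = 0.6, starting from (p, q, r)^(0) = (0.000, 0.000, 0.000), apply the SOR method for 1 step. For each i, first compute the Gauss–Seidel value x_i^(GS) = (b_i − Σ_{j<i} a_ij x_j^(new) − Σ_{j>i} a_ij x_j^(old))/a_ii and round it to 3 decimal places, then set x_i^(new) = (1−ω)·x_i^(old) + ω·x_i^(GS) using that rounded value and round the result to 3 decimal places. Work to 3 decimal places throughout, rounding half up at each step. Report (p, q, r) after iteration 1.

Iteration 1:
  p: GS value = (6 - (2)·0.000 - (-3)·0.000) / (9) = 0.667;  p ← (1−ω)·0.000 + ω·0.667 = 0.400
  q: GS value = (-12 - (-1)·0.400 - (2)·0.000) / (5) = -2.320;  q ← (1−ω)·0.000 + ω·-2.320 = -1.392
  r: GS value = (0 - (-2)·0.400 - (2)·-1.392) / (8) = 0.448;  r ← (1−ω)·0.000 + ω·0.448 = 0.269

(0.400, -1.392, 0.269)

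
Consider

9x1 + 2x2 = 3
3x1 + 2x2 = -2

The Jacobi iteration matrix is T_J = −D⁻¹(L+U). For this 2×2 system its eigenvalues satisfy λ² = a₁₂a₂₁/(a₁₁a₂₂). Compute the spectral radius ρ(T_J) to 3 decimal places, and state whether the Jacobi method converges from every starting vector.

a₁₂a₂₁/(a₁₁a₂₂) = (2)·(3) / ((9)·(2)) = 0.333333
ρ = √|0.333333| = √0.333333 = 0.577
ρ < 1, so Jacobi converges

0.577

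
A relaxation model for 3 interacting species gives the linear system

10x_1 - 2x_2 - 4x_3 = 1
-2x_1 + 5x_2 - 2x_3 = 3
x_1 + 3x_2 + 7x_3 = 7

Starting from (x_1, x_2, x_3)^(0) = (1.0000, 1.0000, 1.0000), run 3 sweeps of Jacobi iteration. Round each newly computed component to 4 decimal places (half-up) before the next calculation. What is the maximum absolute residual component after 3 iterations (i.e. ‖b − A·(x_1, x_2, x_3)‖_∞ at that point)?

0.4606

Iteration 1:
  x_1 = (1 - (-2)·1.0000 - (-4)·1.0000) / (10) = 0.7000
  x_2 = (3 - (-2)·1.0000 - (-2)·1.0000) / (5) = 1.4000
  x_3 = (7 - (1)·1.0000 - (3)·1.0000) / (7) = 0.4286
Iteration 2:
  x_1 = (1 - (-2)·1.4000 - (-4)·0.4286) / (10) = 0.5514
  x_2 = (3 - (-2)·0.7000 - (-2)·0.4286) / (5) = 1.0514
  x_3 = (7 - (1)·0.7000 - (3)·1.4000) / (7) = 0.3000
Iteration 3:
  x_1 = (1 - (-2)·1.0514 - (-4)·0.3000) / (10) = 0.4303
  x_2 = (3 - (-2)·0.5514 - (-2)·0.3000) / (5) = 0.9406
  x_3 = (7 - (1)·0.5514 - (3)·1.0514) / (7) = 0.4706
Residual b − A·x = (0.4606, 0.0988, 0.4537); ∞-norm = 0.4606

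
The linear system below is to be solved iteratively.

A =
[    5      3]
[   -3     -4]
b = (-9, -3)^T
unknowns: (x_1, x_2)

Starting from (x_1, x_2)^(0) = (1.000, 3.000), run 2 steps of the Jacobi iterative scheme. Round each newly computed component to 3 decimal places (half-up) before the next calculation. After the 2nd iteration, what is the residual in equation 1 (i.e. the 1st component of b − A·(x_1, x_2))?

Iteration 1:
  x_1 = (-9 - (3)·3.000) / (5) = -3.600
  x_2 = (-3 - (-3)·1.000) / (-4) = 0.000
Iteration 2:
  x_1 = (-9 - (3)·0.000) / (5) = -1.800
  x_2 = (-3 - (-3)·-3.600) / (-4) = 3.450
Residual b − A·x = (-10.350, 5.400)

-10.350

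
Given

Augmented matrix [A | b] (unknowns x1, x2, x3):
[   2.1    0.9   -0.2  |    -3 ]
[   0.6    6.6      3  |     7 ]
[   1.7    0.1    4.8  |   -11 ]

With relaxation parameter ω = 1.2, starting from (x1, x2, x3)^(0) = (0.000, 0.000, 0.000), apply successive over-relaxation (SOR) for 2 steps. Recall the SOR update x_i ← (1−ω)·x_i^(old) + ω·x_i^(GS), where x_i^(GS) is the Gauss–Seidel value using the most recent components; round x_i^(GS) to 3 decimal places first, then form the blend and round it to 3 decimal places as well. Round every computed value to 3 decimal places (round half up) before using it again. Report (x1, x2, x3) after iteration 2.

Iteration 1:
  x1: GS value = (-3 - (0.9)·0.000 - (-0.2)·0.000) / (2.1) = -1.429;  x1 ← (1−ω)·0.000 + ω·-1.429 = -1.715
  x2: GS value = (7 - (0.6)·-1.715 - (3)·0.000) / (6.6) = 1.217;  x2 ← (1−ω)·0.000 + ω·1.217 = 1.460
  x3: GS value = (-11 - (1.7)·-1.715 - (0.1)·1.460) / (4.8) = -1.715;  x3 ← (1−ω)·0.000 + ω·-1.715 = -2.058
Iteration 2:
  x1: GS value = (-3 - (0.9)·1.460 - (-0.2)·-2.058) / (2.1) = -2.250;  x1 ← (1−ω)·-1.715 + ω·-2.250 = -2.357
  x2: GS value = (7 - (0.6)·-2.357 - (3)·-2.058) / (6.6) = 2.210;  x2 ← (1−ω)·1.460 + ω·2.210 = 2.360
  x3: GS value = (-11 - (1.7)·-2.357 - (0.1)·2.360) / (4.8) = -1.506;  x3 ← (1−ω)·-2.058 + ω·-1.506 = -1.396

(-2.357, 2.360, -1.396)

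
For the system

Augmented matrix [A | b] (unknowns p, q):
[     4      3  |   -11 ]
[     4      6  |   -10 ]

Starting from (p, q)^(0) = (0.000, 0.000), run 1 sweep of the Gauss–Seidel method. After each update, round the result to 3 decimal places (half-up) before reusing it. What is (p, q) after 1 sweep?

(-2.750, 0.167)

Iteration 1:
  p = (-11 - (3)·0.000) / (4) = -2.750
  q = (-10 - (4)·-2.750) / (6) = 0.167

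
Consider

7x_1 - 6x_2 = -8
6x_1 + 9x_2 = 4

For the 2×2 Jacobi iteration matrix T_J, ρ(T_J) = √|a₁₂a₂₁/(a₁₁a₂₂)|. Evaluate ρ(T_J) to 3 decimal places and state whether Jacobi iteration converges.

0.756

a₁₂a₂₁/(a₁₁a₂₂) = (-6)·(6) / ((7)·(9)) = -0.571429
ρ = √|-0.571429| = √0.571429 = 0.756
ρ < 1, so Jacobi converges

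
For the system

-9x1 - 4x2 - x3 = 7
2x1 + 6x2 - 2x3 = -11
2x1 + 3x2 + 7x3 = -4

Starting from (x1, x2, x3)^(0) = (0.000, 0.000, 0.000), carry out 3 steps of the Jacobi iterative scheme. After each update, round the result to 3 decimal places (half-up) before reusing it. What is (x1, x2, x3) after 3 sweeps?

Iteration 1:
  x1 = (7 - (-4)·0.000 - (-1)·0.000) / (-9) = -0.778
  x2 = (-11 - (2)·0.000 - (-2)·0.000) / (6) = -1.833
  x3 = (-4 - (2)·0.000 - (3)·0.000) / (7) = -0.571
Iteration 2:
  x1 = (7 - (-4)·-1.833 - (-1)·-0.571) / (-9) = 0.100
  x2 = (-11 - (2)·-0.778 - (-2)·-0.571) / (6) = -1.764
  x3 = (-4 - (2)·-0.778 - (3)·-1.833) / (7) = 0.436
Iteration 3:
  x1 = (7 - (-4)·-1.764 - (-1)·0.436) / (-9) = -0.042
  x2 = (-11 - (2)·0.100 - (-2)·0.436) / (6) = -1.721
  x3 = (-4 - (2)·0.100 - (3)·-1.764) / (7) = 0.156

(-0.042, -1.721, 0.156)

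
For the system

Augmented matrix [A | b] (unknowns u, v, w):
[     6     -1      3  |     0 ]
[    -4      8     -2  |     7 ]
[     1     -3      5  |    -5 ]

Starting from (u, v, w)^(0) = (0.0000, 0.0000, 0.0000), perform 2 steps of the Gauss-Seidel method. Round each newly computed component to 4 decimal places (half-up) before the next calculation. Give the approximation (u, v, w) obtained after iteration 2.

Iteration 1:
  u = (0 - (-1)·0.0000 - (3)·0.0000) / (6) = 0.0000
  v = (7 - (-4)·0.0000 - (-2)·0.0000) / (8) = 0.8750
  w = (-5 - (1)·0.0000 - (-3)·0.8750) / (5) = -0.4750
Iteration 2:
  u = (0 - (-1)·0.8750 - (3)·-0.4750) / (6) = 0.3833
  v = (7 - (-4)·0.3833 - (-2)·-0.4750) / (8) = 0.9479
  w = (-5 - (1)·0.3833 - (-3)·0.9479) / (5) = -0.5079

(0.3833, 0.9479, -0.5079)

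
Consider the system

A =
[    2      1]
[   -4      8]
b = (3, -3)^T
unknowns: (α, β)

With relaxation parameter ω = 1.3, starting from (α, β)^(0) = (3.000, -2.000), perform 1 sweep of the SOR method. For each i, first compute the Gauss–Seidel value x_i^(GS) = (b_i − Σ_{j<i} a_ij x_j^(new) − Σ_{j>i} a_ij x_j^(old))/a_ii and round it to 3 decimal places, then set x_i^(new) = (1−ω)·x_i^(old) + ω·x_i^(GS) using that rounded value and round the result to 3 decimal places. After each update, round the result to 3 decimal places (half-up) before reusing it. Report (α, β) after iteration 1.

Iteration 1:
  α: GS value = (3 - (1)·-2.000) / (2) = 2.500;  α ← (1−ω)·3.000 + ω·2.500 = 2.350
  β: GS value = (-3 - (-4)·2.350) / (8) = 0.800;  β ← (1−ω)·-2.000 + ω·0.800 = 1.640

(2.350, 1.640)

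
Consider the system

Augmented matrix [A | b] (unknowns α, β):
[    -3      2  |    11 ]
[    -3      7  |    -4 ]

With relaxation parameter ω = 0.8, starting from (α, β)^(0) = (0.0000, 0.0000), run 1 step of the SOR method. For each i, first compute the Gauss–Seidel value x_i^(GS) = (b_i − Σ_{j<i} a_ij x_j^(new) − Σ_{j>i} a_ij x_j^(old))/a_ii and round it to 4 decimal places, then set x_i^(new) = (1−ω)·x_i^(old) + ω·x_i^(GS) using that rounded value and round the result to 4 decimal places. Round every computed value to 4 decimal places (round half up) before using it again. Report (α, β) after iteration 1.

Iteration 1:
  α: GS value = (11 - (2)·0.0000) / (-3) = -3.6667;  α ← (1−ω)·0.0000 + ω·-3.6667 = -2.9334
  β: GS value = (-4 - (-3)·-2.9334) / (7) = -1.8286;  β ← (1−ω)·0.0000 + ω·-1.8286 = -1.4629

(-2.9334, -1.4629)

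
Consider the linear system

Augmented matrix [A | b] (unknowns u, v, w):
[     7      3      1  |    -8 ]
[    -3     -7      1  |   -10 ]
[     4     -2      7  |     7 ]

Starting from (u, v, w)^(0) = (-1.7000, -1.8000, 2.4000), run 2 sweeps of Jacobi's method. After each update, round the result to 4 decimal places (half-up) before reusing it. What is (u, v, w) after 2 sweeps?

(-2.4224, 1.9429, 2.1225)

Iteration 1:
  u = (-8 - (3)·-1.8000 - (1)·2.4000) / (7) = -0.7143
  v = (-10 - (-3)·-1.7000 - (1)·2.4000) / (-7) = 2.5000
  w = (7 - (4)·-1.7000 - (-2)·-1.8000) / (7) = 1.4571
Iteration 2:
  u = (-8 - (3)·2.5000 - (1)·1.4571) / (7) = -2.4224
  v = (-10 - (-3)·-0.7143 - (1)·1.4571) / (-7) = 1.9429
  w = (7 - (4)·-0.7143 - (-2)·2.5000) / (7) = 2.1225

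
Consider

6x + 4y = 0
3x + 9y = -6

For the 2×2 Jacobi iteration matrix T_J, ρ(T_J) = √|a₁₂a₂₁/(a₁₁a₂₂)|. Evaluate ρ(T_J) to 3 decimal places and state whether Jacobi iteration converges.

a₁₂a₂₁/(a₁₁a₂₂) = (4)·(3) / ((6)·(9)) = 0.222222
ρ = √|0.222222| = √0.222222 = 0.471
ρ < 1, so Jacobi converges

0.471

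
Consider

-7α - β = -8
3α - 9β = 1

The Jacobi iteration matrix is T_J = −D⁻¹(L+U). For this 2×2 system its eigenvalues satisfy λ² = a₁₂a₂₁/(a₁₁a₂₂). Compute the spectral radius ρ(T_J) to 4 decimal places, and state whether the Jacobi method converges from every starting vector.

a₁₂a₂₁/(a₁₁a₂₂) = (-1)·(3) / ((-7)·(-9)) = -0.047619
ρ = √|-0.047619| = √0.047619 = 0.2182
ρ < 1, so Jacobi converges

0.2182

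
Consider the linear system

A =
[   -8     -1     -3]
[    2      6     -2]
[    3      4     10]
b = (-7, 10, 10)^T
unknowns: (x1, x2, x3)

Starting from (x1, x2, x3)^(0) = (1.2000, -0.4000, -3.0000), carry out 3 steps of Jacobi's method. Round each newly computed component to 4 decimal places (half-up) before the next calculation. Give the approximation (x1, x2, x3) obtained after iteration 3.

Iteration 1:
  x1 = (-7 - (-1)·-0.4000 - (-3)·-3.0000) / (-8) = 2.0500
  x2 = (10 - (2)·1.2000 - (-2)·-3.0000) / (6) = 0.2667
  x3 = (10 - (3)·1.2000 - (4)·-0.4000) / (10) = 0.8000
Iteration 2:
  x1 = (-7 - (-1)·0.2667 - (-3)·0.8000) / (-8) = 0.5417
  x2 = (10 - (2)·2.0500 - (-2)·0.8000) / (6) = 1.2500
  x3 = (10 - (3)·2.0500 - (4)·0.2667) / (10) = 0.2783
Iteration 3:
  x1 = (-7 - (-1)·1.2500 - (-3)·0.2783) / (-8) = 0.6144
  x2 = (10 - (2)·0.5417 - (-2)·0.2783) / (6) = 1.5789
  x3 = (10 - (3)·0.5417 - (4)·1.2500) / (10) = 0.3375

(0.6144, 1.5789, 0.3375)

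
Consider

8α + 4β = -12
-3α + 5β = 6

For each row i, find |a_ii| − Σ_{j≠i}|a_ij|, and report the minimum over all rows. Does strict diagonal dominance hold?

row 1: |8| − (4) = 4
row 2: |5| − (3) = 2
minimum over rows = 2 → strictly diagonally dominant (convergence guaranteed)

2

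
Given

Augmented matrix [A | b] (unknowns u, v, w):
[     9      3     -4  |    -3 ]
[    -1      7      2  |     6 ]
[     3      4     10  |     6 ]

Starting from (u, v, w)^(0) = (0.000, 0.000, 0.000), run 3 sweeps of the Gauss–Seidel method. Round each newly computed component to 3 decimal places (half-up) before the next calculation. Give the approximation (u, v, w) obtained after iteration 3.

(-0.360, 0.675, 0.438)

Iteration 1:
  u = (-3 - (3)·0.000 - (-4)·0.000) / (9) = -0.333
  v = (6 - (-1)·-0.333 - (2)·0.000) / (7) = 0.810
  w = (6 - (3)·-0.333 - (4)·0.810) / (10) = 0.376
Iteration 2:
  u = (-3 - (3)·0.810 - (-4)·0.376) / (9) = -0.436
  v = (6 - (-1)·-0.436 - (2)·0.376) / (7) = 0.687
  w = (6 - (3)·-0.436 - (4)·0.687) / (10) = 0.456
Iteration 3:
  u = (-3 - (3)·0.687 - (-4)·0.456) / (9) = -0.360
  v = (6 - (-1)·-0.360 - (2)·0.456) / (7) = 0.675
  w = (6 - (3)·-0.360 - (4)·0.675) / (10) = 0.438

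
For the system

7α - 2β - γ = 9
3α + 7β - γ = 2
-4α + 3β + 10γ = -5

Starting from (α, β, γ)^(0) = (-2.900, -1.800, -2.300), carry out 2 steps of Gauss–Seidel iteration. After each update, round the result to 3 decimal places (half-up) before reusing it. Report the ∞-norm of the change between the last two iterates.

Iteration 1:
  α = (9 - (-2)·-1.800 - (-1)·-2.300) / (7) = 0.443
  β = (2 - (3)·0.443 - (-1)·-2.300) / (7) = -0.233
  γ = (-5 - (-4)·0.443 - (3)·-0.233) / (10) = -0.253
Iteration 2:
  α = (9 - (-2)·-0.233 - (-1)·-0.253) / (7) = 1.183
  β = (2 - (3)·1.183 - (-1)·-0.253) / (7) = -0.257
  γ = (-5 - (-4)·1.183 - (3)·-0.257) / (10) = 0.050
Change: (0.740, -0.024, 0.303) → max |·| = 0.740

0.740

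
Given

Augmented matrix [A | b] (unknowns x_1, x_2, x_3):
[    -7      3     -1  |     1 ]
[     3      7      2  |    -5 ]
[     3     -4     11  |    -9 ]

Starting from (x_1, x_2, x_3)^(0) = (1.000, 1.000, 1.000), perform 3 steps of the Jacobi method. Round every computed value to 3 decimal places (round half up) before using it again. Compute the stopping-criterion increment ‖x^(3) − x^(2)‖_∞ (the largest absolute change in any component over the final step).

0.530

Iteration 1:
  x_1 = (1 - (3)·1.000 - (-1)·1.000) / (-7) = 0.143
  x_2 = (-5 - (3)·1.000 - (2)·1.000) / (7) = -1.429
  x_3 = (-9 - (3)·1.000 - (-4)·1.000) / (11) = -0.727
Iteration 2:
  x_1 = (1 - (3)·-1.429 - (-1)·-0.727) / (-7) = -0.651
  x_2 = (-5 - (3)·0.143 - (2)·-0.727) / (7) = -0.568
  x_3 = (-9 - (3)·0.143 - (-4)·-1.429) / (11) = -1.377
Iteration 3:
  x_1 = (1 - (3)·-0.568 - (-1)·-1.377) / (-7) = -0.190
  x_2 = (-5 - (3)·-0.651 - (2)·-1.377) / (7) = -0.042
  x_3 = (-9 - (3)·-0.651 - (-4)·-0.568) / (11) = -0.847
Change: (0.461, 0.526, 0.530) → max |·| = 0.530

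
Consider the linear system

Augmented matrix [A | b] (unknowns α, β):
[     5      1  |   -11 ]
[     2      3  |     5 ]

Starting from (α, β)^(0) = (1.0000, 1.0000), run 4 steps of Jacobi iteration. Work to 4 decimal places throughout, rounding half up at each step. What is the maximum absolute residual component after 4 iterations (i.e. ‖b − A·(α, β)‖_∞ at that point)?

0.3024

Iteration 1:
  α = (-11 - (1)·1.0000) / (5) = -2.4000
  β = (5 - (2)·1.0000) / (3) = 1.0000
Iteration 2:
  α = (-11 - (1)·1.0000) / (5) = -2.4000
  β = (5 - (2)·-2.4000) / (3) = 3.2667
Iteration 3:
  α = (-11 - (1)·3.2667) / (5) = -2.8533
  β = (5 - (2)·-2.4000) / (3) = 3.2667
Iteration 4:
  α = (-11 - (1)·3.2667) / (5) = -2.8533
  β = (5 - (2)·-2.8533) / (3) = 3.5689
Residual b − A·x = (-0.3024, -0.0001); ∞-norm = 0.3024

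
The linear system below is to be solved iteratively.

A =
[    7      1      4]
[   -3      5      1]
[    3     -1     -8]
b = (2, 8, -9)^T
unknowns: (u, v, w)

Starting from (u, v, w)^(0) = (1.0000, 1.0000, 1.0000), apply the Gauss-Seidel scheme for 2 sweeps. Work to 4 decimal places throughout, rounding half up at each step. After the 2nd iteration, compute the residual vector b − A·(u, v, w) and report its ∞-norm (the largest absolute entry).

Iteration 1:
  u = (2 - (1)·1.0000 - (4)·1.0000) / (7) = -0.4286
  v = (8 - (-3)·-0.4286 - (1)·1.0000) / (5) = 1.1428
  w = (-9 - (3)·-0.4286 - (-1)·1.1428) / (-8) = 0.8214
Iteration 2:
  u = (2 - (1)·1.1428 - (4)·0.8214) / (7) = -0.3469
  v = (8 - (-3)·-0.3469 - (1)·0.8214) / (5) = 1.2276
  w = (-9 - (3)·-0.3469 - (-1)·1.2276) / (-8) = 0.8415
Residual b − A·x = (-0.1653, -0.0202, 0.0003); ∞-norm = 0.1653

0.1653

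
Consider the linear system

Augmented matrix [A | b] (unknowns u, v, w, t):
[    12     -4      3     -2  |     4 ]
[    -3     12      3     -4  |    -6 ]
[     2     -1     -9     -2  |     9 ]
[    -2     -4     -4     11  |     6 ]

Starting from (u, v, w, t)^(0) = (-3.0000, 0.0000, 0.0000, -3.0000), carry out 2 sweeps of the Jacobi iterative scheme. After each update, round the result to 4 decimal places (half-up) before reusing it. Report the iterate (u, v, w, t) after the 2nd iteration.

(-0.1667, -0.2917, -0.7870, -0.6667)

Iteration 1:
  u = (4 - (-4)·0.0000 - (3)·0.0000 - (-2)·-3.0000) / (12) = -0.1667
  v = (-6 - (-3)·-3.0000 - (3)·0.0000 - (-4)·-3.0000) / (12) = -2.2500
  w = (9 - (2)·-3.0000 - (-1)·0.0000 - (-2)·-3.0000) / (-9) = -1.0000
  t = (6 - (-2)·-3.0000 - (-4)·0.0000 - (-4)·0.0000) / (11) = 0.0000
Iteration 2:
  u = (4 - (-4)·-2.2500 - (3)·-1.0000 - (-2)·0.0000) / (12) = -0.1667
  v = (-6 - (-3)·-0.1667 - (3)·-1.0000 - (-4)·0.0000) / (12) = -0.2917
  w = (9 - (2)·-0.1667 - (-1)·-2.2500 - (-2)·0.0000) / (-9) = -0.7870
  t = (6 - (-2)·-0.1667 - (-4)·-2.2500 - (-4)·-1.0000) / (11) = -0.6667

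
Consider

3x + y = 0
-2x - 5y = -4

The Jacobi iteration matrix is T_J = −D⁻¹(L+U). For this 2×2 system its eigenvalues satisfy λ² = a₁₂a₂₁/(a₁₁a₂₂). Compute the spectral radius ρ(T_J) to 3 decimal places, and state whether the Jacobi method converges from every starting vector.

a₁₂a₂₁/(a₁₁a₂₂) = (1)·(-2) / ((3)·(-5)) = 0.133333
ρ = √|0.133333| = √0.133333 = 0.365
ρ < 1, so Jacobi converges

0.365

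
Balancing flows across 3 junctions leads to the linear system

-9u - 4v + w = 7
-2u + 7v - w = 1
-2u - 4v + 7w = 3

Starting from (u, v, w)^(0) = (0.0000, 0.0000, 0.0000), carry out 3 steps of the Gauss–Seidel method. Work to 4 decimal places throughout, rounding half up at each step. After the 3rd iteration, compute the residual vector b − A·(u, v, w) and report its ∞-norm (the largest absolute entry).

Iteration 1:
  u = (7 - (-4)·0.0000 - (1)·0.0000) / (-9) = -0.7778
  v = (1 - (-2)·-0.7778 - (-1)·0.0000) / (7) = -0.0794
  w = (3 - (-2)·-0.7778 - (-4)·-0.0794) / (7) = 0.1610
Iteration 2:
  u = (7 - (-4)·-0.0794 - (1)·0.1610) / (-9) = -0.7246
  v = (1 - (-2)·-0.7246 - (-1)·0.1610) / (7) = -0.0412
  w = (3 - (-2)·-0.7246 - (-4)·-0.0412) / (7) = 0.1980
Iteration 3:
  u = (7 - (-4)·-0.0412 - (1)·0.1980) / (-9) = -0.7375
  v = (1 - (-2)·-0.7375 - (-1)·0.1980) / (7) = -0.0396
  w = (3 - (-2)·-0.7375 - (-4)·-0.0396) / (7) = 0.1952
Residual b − A·x = (0.0089, -0.0026, 0.0002); ∞-norm = 0.0089

0.0089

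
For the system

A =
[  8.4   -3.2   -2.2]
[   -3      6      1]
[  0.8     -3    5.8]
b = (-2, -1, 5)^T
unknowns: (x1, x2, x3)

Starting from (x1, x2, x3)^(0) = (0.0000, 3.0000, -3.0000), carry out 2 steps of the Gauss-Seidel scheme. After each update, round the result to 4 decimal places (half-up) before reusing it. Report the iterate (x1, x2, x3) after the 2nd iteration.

(0.1862, -0.2484, 0.7079)

Iteration 1:
  x1 = (-2 - (-3.2)·3.0000 - (-2.2)·-3.0000) / (8.4) = 0.1190
  x2 = (-1 - (-3)·0.1190 - (1)·-3.0000) / (6) = 0.3928
  x3 = (5 - (0.8)·0.1190 - (-3)·0.3928) / (5.8) = 1.0488
Iteration 2:
  x1 = (-2 - (-3.2)·0.3928 - (-2.2)·1.0488) / (8.4) = 0.1862
  x2 = (-1 - (-3)·0.1862 - (1)·1.0488) / (6) = -0.2484
  x3 = (5 - (0.8)·0.1862 - (-3)·-0.2484) / (5.8) = 0.7079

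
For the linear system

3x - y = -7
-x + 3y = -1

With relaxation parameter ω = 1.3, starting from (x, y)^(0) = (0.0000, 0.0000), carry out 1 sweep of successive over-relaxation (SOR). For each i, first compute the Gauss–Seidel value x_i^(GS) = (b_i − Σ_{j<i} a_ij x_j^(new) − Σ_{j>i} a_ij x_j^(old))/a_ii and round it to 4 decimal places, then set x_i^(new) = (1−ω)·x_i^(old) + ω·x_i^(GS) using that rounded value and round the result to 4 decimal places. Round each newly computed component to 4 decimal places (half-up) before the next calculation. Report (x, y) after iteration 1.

(-3.0333, -1.7477)

Iteration 1:
  x: GS value = (-7 - (-1)·0.0000) / (3) = -2.3333;  x ← (1−ω)·0.0000 + ω·-2.3333 = -3.0333
  y: GS value = (-1 - (-1)·-3.0333) / (3) = -1.3444;  y ← (1−ω)·0.0000 + ω·-1.3444 = -1.7477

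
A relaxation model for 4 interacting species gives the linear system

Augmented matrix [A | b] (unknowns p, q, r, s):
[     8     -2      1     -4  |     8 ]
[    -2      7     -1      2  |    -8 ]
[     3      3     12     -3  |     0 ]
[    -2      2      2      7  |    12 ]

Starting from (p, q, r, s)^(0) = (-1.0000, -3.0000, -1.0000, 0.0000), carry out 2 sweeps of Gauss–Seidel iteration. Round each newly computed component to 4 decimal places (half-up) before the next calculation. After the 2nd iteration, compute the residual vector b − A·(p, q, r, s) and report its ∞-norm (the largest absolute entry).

1.0927

Iteration 1:
  p = (8 - (-2)·-3.0000 - (1)·-1.0000 - (-4)·0.0000) / (8) = 0.3750
  q = (-8 - (-2)·0.3750 - (-1)·-1.0000 - (2)·0.0000) / (7) = -1.1786
  r = (0 - (3)·0.3750 - (3)·-1.1786 - (-3)·0.0000) / (12) = 0.2009
  s = (12 - (-2)·0.3750 - (2)·-1.1786 - (2)·0.2009) / (7) = 2.1008
Iteration 2:
  p = (8 - (-2)·-1.1786 - (1)·0.2009 - (-4)·2.1008) / (8) = 1.7306
  q = (-8 - (-2)·1.7306 - (-1)·0.2009 - (2)·2.1008) / (7) = -1.2199
  r = (0 - (3)·1.7306 - (3)·-1.2199 - (-3)·2.1008) / (12) = 0.3975
  s = (12 - (-2)·1.7306 - (2)·-1.2199 - (2)·0.3975) / (7) = 2.4437
Residual b − A·x = (1.0927, -0.4894, 1.0290, 0.0001); ∞-norm = 1.0927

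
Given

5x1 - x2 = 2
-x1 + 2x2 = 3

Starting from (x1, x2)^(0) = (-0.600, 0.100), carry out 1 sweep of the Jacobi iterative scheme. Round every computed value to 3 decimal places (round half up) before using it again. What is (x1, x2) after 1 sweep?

Iteration 1:
  x1 = (2 - (-1)·0.100) / (5) = 0.420
  x2 = (3 - (-1)·-0.600) / (2) = 1.200

(0.420, 1.200)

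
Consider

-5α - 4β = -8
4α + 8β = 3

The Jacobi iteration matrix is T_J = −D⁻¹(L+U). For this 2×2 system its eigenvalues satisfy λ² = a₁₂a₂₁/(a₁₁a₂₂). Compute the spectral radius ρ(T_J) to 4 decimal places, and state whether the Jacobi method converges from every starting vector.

a₁₂a₂₁/(a₁₁a₂₂) = (-4)·(4) / ((-5)·(8)) = 0.400000
ρ = √|0.400000| = √0.400000 = 0.6325
ρ < 1, so Jacobi converges

0.6325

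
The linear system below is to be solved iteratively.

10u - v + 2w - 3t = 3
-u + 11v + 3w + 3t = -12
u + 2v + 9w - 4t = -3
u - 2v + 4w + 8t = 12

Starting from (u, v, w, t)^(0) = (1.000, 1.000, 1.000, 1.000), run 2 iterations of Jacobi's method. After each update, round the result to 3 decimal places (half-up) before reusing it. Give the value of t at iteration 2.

1.162

Iteration 1:
  u = (3 - (-1)·1.000 - (2)·1.000 - (-3)·1.000) / (10) = 0.500
  v = (-12 - (-1)·1.000 - (3)·1.000 - (3)·1.000) / (11) = -1.545
  w = (-3 - (1)·1.000 - (2)·1.000 - (-4)·1.000) / (9) = -0.222
  t = (12 - (1)·1.000 - (-2)·1.000 - (4)·1.000) / (8) = 1.125
Iteration 2:
  u = (3 - (-1)·-1.545 - (2)·-0.222 - (-3)·1.125) / (10) = 0.527
  v = (-12 - (-1)·0.500 - (3)·-0.222 - (3)·1.125) / (11) = -1.292
  w = (-3 - (1)·0.500 - (2)·-1.545 - (-4)·1.125) / (9) = 0.454
  t = (12 - (1)·0.500 - (-2)·-1.545 - (4)·-0.222) / (8) = 1.162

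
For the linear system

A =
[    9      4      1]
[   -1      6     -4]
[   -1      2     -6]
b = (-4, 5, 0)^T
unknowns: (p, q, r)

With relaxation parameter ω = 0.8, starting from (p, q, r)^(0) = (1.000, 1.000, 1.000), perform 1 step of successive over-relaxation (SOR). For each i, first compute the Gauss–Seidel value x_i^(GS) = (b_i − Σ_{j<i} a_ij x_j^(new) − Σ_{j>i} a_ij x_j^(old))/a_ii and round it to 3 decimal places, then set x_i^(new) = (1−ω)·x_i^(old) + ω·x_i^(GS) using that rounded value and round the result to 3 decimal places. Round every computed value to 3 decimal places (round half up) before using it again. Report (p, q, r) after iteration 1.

Iteration 1:
  p: GS value = (-4 - (4)·1.000 - (1)·1.000) / (9) = -1.000;  p ← (1−ω)·1.000 + ω·-1.000 = -0.600
  q: GS value = (5 - (-1)·-0.600 - (-4)·1.000) / (6) = 1.400;  q ← (1−ω)·1.000 + ω·1.400 = 1.320
  r: GS value = (0 - (-1)·-0.600 - (2)·1.320) / (-6) = 0.540;  r ← (1−ω)·1.000 + ω·0.540 = 0.632

(-0.600, 1.320, 0.632)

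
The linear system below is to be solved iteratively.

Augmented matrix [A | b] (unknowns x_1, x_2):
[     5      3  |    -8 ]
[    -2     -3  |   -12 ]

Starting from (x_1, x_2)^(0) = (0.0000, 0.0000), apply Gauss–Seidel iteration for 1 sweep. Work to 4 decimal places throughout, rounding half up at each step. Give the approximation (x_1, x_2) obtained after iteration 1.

(-1.6000, 5.0667)

Iteration 1:
  x_1 = (-8 - (3)·0.0000) / (5) = -1.6000
  x_2 = (-12 - (-2)·-1.6000) / (-3) = 5.0667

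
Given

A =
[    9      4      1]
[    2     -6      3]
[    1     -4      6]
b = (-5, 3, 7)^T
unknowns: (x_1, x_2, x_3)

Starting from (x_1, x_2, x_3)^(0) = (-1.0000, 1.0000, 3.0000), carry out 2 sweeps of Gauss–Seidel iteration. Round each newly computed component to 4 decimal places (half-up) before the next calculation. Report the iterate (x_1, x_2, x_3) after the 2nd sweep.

Iteration 1:
  x_1 = (-5 - (4)·1.0000 - (1)·3.0000) / (9) = -1.3333
  x_2 = (3 - (2)·-1.3333 - (3)·3.0000) / (-6) = 0.5556
  x_3 = (7 - (1)·-1.3333 - (-4)·0.5556) / (6) = 1.7593
Iteration 2:
  x_1 = (-5 - (4)·0.5556 - (1)·1.7593) / (9) = -0.9980
  x_2 = (3 - (2)·-0.9980 - (3)·1.7593) / (-6) = 0.0470
  x_3 = (7 - (1)·-0.9980 - (-4)·0.0470) / (6) = 1.3643

(-0.9980, 0.0470, 1.3643)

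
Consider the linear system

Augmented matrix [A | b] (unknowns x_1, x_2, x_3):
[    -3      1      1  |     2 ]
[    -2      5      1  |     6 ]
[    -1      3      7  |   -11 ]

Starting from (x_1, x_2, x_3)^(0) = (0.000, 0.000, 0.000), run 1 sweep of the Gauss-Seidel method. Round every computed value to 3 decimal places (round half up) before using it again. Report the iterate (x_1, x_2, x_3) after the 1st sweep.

(-0.667, 0.933, -2.067)

Iteration 1:
  x_1 = (2 - (1)·0.000 - (1)·0.000) / (-3) = -0.667
  x_2 = (6 - (-2)·-0.667 - (1)·0.000) / (5) = 0.933
  x_3 = (-11 - (-1)·-0.667 - (3)·0.933) / (7) = -2.067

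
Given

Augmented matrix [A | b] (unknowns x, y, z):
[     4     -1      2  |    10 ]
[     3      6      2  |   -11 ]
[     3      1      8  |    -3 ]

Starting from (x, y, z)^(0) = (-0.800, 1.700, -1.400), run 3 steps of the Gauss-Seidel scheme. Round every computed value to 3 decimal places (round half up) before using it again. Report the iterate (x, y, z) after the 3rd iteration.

(2.328, -2.683, -0.913)

Iteration 1:
  x = (10 - (-1)·1.700 - (2)·-1.400) / (4) = 3.625
  y = (-11 - (3)·3.625 - (2)·-1.400) / (6) = -3.179
  z = (-3 - (3)·3.625 - (1)·-3.179) / (8) = -1.337
Iteration 2:
  x = (10 - (-1)·-3.179 - (2)·-1.337) / (4) = 2.374
  y = (-11 - (3)·2.374 - (2)·-1.337) / (6) = -2.575
  z = (-3 - (3)·2.374 - (1)·-2.575) / (8) = -0.943
Iteration 3:
  x = (10 - (-1)·-2.575 - (2)·-0.943) / (4) = 2.328
  y = (-11 - (3)·2.328 - (2)·-0.943) / (6) = -2.683
  z = (-3 - (3)·2.328 - (1)·-2.683) / (8) = -0.913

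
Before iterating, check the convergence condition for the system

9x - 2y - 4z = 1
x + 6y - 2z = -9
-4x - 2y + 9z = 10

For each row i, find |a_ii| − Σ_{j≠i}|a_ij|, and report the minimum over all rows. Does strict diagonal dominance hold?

row 1: |9| − (2+4) = 3
row 2: |6| − (1+2) = 3
row 3: |9| − (4+2) = 3
minimum over rows = 3 → strictly diagonally dominant (convergence guaranteed)

3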